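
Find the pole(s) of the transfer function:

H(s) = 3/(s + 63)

Pole is where denominator = 0: s + 63 = 0, so s = -63.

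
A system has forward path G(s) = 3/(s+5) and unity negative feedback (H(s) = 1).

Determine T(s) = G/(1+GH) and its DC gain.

T(s) = G/(1+GH) = [3/(s+5)] / [1 + 3/(s+5)] = 3/(s+5+3) = 3/(s+8). DC gain = 3/8 = 0.375.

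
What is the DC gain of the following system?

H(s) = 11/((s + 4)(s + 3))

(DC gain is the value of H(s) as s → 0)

DC gain = H(0) = 11/(4 × 3) = 11/12 = 0.9167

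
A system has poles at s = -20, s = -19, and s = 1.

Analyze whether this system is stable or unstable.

Pole(s) at s = 1 are not in the left half-plane. System is unstable.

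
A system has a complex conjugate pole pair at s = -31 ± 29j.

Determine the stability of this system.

Real part of poles is -31 (< 0, left half-plane). Stable.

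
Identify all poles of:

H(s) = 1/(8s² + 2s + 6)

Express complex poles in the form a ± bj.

Discriminant = 2² - 4×8×6 = 4 - 192 = -188 < 0, so the poles are a complex conjugate pair s = (-2 ± j√188)/(2×8). Real part = -2/(2×8) = -2/16 = -0.125; imaginary part = ±√188/(2×8) ≈ 0.8570. Poles: s = -0.125 ± 0.8570j.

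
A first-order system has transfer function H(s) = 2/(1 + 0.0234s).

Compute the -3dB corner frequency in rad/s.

Corner frequency = 1/τ = 1/0.0234 = 42.735 rad/s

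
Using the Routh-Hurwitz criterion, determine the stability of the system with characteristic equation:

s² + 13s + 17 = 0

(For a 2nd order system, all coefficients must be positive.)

Coefficients: 1, 13, 17. All positive, so system is stable.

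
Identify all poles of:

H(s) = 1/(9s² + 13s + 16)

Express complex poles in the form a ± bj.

Discriminant = 13² - 4×9×16 = 169 - 576 = -407 < 0, so the poles are a complex conjugate pair s = (-13 ± j√407)/(2×9). Real part = -13/(2×9) = -13/18 ≈ -0.7222; imaginary part = ±√407/(2×9) ≈ 1.1208. Poles: s = -0.7222 ± 1.1208j.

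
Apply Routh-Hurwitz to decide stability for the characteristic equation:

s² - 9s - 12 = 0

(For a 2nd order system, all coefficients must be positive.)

Coefficients: 1, -9, -12. b=-9, c=-12 not positive, so system is unstable.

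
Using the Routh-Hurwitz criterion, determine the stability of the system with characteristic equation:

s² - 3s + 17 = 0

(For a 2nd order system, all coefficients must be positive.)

Coefficients: 1, -3, 17. b=-3 not positive, so system is unstable.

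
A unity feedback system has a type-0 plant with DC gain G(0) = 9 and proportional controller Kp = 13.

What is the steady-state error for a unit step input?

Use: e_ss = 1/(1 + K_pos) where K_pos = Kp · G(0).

K_pos = Kp · G(0) = 13 × 9 = 117. e_ss = 1/(1 + 117) = 0.0085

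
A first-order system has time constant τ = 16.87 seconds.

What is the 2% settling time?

For first-order system, 2% settling time ≈ 4τ = 4 × 16.87 = 67.48 s.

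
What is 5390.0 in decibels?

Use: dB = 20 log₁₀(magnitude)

dB = 20 log₁₀(5390.0) = 74.6 dB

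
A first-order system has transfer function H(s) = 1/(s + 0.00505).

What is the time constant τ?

For H(s) = 1/(s + 1/τ), the pole is at -1/τ = -0.00505, so τ = 1/0.00505 = 198 s.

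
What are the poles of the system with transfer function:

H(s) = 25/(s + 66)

Pole is where denominator = 0: s + 66 = 0, so s = -66.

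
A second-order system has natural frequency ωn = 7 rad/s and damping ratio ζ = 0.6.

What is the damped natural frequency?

ωd = ωn√(1 - ζ²) = 7√(1 - 0.6²) = 5.6 rad/s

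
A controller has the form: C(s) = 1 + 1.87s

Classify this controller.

This is a Proportional-Derivative (PD) controller.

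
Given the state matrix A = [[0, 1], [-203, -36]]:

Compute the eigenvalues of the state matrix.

det(A - λI) = λ² - (-36)λ + 203 = (λ - (-7))(λ - (-29)). Eigenvalues: -7, -29.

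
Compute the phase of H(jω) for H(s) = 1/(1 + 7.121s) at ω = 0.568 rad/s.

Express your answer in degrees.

Phase = -arctan(ωτ) = -arctan(0.568 × 7.121) = -76.1°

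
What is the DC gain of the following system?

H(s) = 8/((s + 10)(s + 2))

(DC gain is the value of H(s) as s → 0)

DC gain = H(0) = 8/(10 × 2) = 8/20 = 0.4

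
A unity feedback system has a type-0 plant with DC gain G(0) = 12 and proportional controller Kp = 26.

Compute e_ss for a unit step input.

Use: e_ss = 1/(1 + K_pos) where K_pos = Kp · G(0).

K_pos = Kp · G(0) = 26 × 12 = 312. e_ss = 1/(1 + 312) = 0.0032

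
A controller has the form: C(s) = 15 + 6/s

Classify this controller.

This is a Proportional-Integral (PI) controller.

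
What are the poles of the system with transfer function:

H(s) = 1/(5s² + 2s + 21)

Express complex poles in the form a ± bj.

Discriminant = 2² - 4×5×21 = 4 - 420 = -416 < 0, so the poles are a complex conjugate pair s = (-2 ± j√416)/(2×5). Real part = -2/(2×5) = -2/10 = -0.2; imaginary part = ±√416/(2×5) ≈ 2.0396. Poles: s = -0.2 ± 2.0396j.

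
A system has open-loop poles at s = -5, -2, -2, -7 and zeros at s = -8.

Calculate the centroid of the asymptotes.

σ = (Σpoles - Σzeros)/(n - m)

σ = (Σpoles - Σzeros)/(n - m) = (-16 - (-8))/(4 - 1) = -8/3 = -2.67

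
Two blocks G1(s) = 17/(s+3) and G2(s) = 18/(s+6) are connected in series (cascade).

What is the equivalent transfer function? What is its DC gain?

Series: multiply transfer functions. G_eq = 17/(s+3) × 18/(s+6) = 306/((s+3)(s+6)). DC gain = 306/(3×6) = 17.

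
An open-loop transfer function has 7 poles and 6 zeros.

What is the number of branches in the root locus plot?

Root locus has n branches where n = number of poles = 7.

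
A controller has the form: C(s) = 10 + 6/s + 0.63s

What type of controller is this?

This is a Proportional-Integral-Derivative (PID) controller.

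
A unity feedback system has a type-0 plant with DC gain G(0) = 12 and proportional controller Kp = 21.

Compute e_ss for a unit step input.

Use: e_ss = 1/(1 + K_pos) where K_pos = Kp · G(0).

K_pos = Kp · G(0) = 21 × 12 = 252. e_ss = 1/(1 + 252) = 0.0040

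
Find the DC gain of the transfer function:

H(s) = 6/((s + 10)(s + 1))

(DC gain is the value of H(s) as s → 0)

DC gain = H(0) = 6/(10 × 1) = 6/10 = 0.6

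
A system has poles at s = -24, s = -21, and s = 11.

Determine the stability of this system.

Pole(s) at s = 11 are not in the left half-plane. System is unstable.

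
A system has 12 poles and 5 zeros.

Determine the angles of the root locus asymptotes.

n - m = 12 - 5 = 7. Angles: θk = (2k + 1)·180°/7 = 25.71°, 77.14°, 128.57°, 180°, 231.43°, 282.86°, 334.29°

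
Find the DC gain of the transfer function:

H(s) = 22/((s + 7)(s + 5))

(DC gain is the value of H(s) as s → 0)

DC gain = H(0) = 22/(7 × 5) = 22/35 = 0.6286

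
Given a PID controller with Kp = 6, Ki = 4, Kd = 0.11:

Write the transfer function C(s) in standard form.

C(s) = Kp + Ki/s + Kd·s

Substituting values: C(s) = 6 + 4/s + 0.11s = (0.11s² + 6s + 4)/s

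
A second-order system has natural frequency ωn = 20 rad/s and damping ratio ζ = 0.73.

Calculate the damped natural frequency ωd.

ωd = ωn√(1 - ζ²) = 20√(1 - 0.73²) = 13.67 rad/s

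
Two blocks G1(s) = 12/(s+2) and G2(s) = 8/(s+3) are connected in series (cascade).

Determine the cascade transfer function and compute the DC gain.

Series: multiply transfer functions. G_eq = 12/(s+2) × 8/(s+3) = 96/((s+2)(s+3)). DC gain = 96/(2×3) = 16.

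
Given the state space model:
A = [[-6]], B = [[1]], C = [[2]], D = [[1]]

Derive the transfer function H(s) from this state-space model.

(sI - A)⁻¹ = 1/(s + 6). H(s) = 2×1/(s + 6) + 1 = (s + 8)/(s + 6).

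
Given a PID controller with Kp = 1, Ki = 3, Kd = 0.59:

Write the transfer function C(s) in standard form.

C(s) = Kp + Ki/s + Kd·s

Substituting values: C(s) = 1 + 3/s + 0.59s = (0.59s² + s + 3)/s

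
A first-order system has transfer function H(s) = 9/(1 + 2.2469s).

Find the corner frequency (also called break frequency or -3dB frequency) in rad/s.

Corner frequency = 1/τ = 1/2.2469 = 0.445 rad/s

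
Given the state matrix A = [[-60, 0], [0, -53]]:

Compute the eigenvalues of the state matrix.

For diagonal matrix, eigenvalues are diagonal entries: λ₁ = -60, λ₂ = -53.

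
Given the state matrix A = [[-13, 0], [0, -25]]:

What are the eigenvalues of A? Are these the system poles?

For diagonal matrix, eigenvalues are diagonal entries: λ₁ = -13, λ₂ = -25. Eigenvalues of A = system poles.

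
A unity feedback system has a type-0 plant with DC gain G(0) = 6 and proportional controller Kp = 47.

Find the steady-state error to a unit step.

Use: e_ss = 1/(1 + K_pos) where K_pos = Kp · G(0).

K_pos = Kp · G(0) = 47 × 6 = 282. e_ss = 1/(1 + 282) = 0.0035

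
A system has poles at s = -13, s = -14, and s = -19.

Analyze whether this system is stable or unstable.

All poles are in the left half-plane. System is stable.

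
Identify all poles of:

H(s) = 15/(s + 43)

Pole is where denominator = 0: s + 43 = 0, so s = -43.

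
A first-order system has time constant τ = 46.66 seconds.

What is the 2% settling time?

For first-order system, 2% settling time ≈ 4τ = 4 × 46.66 = 186.64 s.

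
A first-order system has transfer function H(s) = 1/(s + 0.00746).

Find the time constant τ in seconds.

For H(s) = 1/(s + 1/τ), the pole is at -1/τ = -0.00746, so τ = 1/0.00746 = 134 s.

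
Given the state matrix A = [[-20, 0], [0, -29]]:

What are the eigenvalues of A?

For diagonal matrix, eigenvalues are diagonal entries: λ₁ = -20, λ₂ = -29.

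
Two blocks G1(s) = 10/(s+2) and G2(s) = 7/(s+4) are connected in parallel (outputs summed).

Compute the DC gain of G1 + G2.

Parallel: G_eq = G1 + G2. DC gain = G1(0) + G2(0) = 10/2 + 7/4 = 5 + 1.75 = 6.75.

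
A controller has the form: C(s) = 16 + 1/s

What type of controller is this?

This is a Proportional-Integral (PI) controller.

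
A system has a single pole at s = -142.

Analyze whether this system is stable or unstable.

Pole at s = -142 is in the left half-plane. Stable.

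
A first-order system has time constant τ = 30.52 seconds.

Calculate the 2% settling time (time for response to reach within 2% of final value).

For first-order system, 2% settling time ≈ 4τ = 4 × 30.52 = 122.08 s.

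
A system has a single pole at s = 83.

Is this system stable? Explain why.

Pole at s = 83 is in the right half-plane. Unstable.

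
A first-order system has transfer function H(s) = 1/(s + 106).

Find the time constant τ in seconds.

For H(s) = 1/(s + 1/τ), the pole is at -1/τ = -106, so τ = 1/106 = 0.0094 s.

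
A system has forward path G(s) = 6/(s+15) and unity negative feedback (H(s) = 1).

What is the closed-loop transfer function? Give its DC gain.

T(s) = G/(1+GH) = [6/(s+15)] / [1 + 6/(s+15)] = 6/(s+15+6) = 6/(s+21). DC gain = 6/21 = 0.2857.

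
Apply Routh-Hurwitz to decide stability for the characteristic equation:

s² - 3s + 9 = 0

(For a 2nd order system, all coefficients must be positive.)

Coefficients: 1, -3, 9. b=-3 not positive, so system is unstable.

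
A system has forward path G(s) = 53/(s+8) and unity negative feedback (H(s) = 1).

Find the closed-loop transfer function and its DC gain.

T(s) = G/(1+GH) = [53/(s+8)] / [1 + 53/(s+8)] = 53/(s+8+53) = 53/(s+61). DC gain = 53/61 = 0.8689.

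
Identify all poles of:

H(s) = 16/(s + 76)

Pole is where denominator = 0: s + 76 = 0, so s = -76.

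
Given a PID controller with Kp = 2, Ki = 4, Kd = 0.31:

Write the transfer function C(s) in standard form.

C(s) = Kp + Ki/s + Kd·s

Substituting values: C(s) = 2 + 4/s + 0.31s = (0.31s² + 2s + 4)/s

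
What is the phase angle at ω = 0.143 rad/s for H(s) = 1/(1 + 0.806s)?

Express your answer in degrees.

Phase = -arctan(ωτ) = -arctan(0.143 × 0.806) = -6.6°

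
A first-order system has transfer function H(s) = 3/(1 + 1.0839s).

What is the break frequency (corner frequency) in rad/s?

Corner frequency = 1/τ = 1/1.0839 = 0.923 rad/s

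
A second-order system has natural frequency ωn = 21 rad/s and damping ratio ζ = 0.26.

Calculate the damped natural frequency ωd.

ωd = ωn√(1 - ζ²) = 21√(1 - 0.26²) = 20.28 rad/s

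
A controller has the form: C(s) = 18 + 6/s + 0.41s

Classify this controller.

This is a Proportional-Integral-Derivative (PID) controller.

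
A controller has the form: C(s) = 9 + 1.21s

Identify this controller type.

This is a Proportional-Derivative (PD) controller.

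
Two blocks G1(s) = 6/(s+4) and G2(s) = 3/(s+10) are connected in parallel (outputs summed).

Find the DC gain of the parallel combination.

Parallel: G_eq = G1 + G2. DC gain = G1(0) + G2(0) = 6/4 + 3/10 = 1.5 + 0.3 = 1.8.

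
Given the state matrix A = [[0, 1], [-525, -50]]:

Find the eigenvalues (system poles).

det(A - λI) = λ² - (-50)λ + 525 = (λ - (-15))(λ - (-35)). Eigenvalues: -15, -35.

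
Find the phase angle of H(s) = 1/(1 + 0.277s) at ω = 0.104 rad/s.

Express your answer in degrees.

Phase = -arctan(ωτ) = -arctan(0.104 × 0.277) = -1.7°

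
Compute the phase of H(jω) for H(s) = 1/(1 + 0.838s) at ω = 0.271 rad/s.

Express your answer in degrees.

Phase = -arctan(ωτ) = -arctan(0.271 × 0.838) = -12.8°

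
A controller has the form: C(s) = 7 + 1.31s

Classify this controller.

This is a Proportional-Derivative (PD) controller.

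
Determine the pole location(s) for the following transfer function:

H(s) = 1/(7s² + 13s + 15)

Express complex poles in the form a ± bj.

Discriminant = 13² - 4×7×15 = 169 - 420 = -251 < 0, so the poles are a complex conjugate pair s = (-13 ± j√251)/(2×7). Real part = -13/(2×7) = -13/14 ≈ -0.9286; imaginary part = ±√251/(2×7) ≈ 1.1316. Poles: s = -0.9286 ± 1.1316j.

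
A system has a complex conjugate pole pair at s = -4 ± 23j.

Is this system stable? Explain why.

Real part of poles is -4 (< 0, left half-plane). Stable.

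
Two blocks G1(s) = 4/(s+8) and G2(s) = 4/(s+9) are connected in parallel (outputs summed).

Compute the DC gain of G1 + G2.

Parallel: G_eq = G1 + G2. DC gain = G1(0) + G2(0) = 4/8 + 4/9 = 0.5 + 0.4444 = 0.9444.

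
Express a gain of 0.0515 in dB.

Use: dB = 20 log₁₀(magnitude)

dB = 20 log₁₀(0.0515) = -25.8 dB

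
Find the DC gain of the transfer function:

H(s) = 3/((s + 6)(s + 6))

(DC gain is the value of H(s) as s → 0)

DC gain = H(0) = 3/(6 × 6) = 3/36 = 0.0833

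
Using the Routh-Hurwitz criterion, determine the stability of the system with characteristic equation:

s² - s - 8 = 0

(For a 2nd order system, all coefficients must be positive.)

Coefficients: 1, -1, -8. b=-1, c=-8 not positive, so system is unstable.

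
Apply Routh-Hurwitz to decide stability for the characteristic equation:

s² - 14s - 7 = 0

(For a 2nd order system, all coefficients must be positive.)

Coefficients: 1, -14, -7. b=-14, c=-7 not positive, so system is unstable.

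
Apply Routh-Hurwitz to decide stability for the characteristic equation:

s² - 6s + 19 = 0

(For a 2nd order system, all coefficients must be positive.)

Coefficients: 1, -6, 19. b=-6 not positive, so system is unstable.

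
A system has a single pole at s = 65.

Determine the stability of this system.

Pole at s = 65 is in the right half-plane. Unstable.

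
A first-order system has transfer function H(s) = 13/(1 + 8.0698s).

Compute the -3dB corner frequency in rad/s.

Corner frequency = 1/τ = 1/8.0698 = 0.124 rad/s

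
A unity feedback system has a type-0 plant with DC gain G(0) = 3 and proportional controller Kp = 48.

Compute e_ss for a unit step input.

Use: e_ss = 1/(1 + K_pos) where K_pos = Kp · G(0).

K_pos = Kp · G(0) = 48 × 3 = 144. e_ss = 1/(1 + 144) = 0.0069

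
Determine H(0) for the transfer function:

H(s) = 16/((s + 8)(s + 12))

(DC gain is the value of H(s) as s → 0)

DC gain = H(0) = 16/(8 × 12) = 16/96 = 0.1667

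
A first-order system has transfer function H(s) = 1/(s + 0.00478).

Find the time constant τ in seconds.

For H(s) = 1/(s + 1/τ), the pole is at -1/τ = -0.00478, so τ = 1/0.00478 = 209.2 s.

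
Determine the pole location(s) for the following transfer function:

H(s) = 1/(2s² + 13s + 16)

Discriminant = 13² - 4×2×16 = 169 - 128 = 41 > 0, so two distinct real poles. Using quadratic formula: s = (-13 ± √41)/(2×2) = (-13 ± √41)/4, with √41 ≈ 6.4031. s₁ ≈ -1.6492, s₂ ≈ -4.8508. Poles: s₁ = -1.6492, s₂ = -4.8508.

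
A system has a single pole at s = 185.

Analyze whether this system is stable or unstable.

Pole at s = 185 is in the right half-plane. Unstable.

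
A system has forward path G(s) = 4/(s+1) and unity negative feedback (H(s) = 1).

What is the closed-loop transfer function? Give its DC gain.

T(s) = G/(1+GH) = [4/(s+1)] / [1 + 4/(s+1)] = 4/(s+1+4) = 4/(s+5). DC gain = 4/5 = 0.8.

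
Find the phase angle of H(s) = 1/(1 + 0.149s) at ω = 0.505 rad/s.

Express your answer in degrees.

Phase = -arctan(ωτ) = -arctan(0.505 × 0.149) = -4.3°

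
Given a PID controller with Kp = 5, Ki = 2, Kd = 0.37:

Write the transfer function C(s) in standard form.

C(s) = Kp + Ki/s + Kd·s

Substituting values: C(s) = 5 + 2/s + 0.37s = (0.37s² + 5s + 2)/s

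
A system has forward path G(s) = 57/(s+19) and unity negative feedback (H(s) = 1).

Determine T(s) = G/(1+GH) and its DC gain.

T(s) = G/(1+GH) = [57/(s+19)] / [1 + 57/(s+19)] = 57/(s+19+57) = 57/(s+76). DC gain = 57/76 = 0.75.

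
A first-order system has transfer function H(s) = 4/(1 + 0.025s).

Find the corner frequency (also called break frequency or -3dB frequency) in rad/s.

Corner frequency = 1/τ = 1/0.025 = 40.0 rad/s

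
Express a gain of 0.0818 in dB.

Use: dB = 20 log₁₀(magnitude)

dB = 20 log₁₀(0.0818) = -21.7 dB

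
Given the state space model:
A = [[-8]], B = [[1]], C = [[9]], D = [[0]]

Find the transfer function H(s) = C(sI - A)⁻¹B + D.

(sI - A)⁻¹ = 1/(s + 8). H(s) = 9 × 1/(s + 8) + 0 = 9/(s + 8).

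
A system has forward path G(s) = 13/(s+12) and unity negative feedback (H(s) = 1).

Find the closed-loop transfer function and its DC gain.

T(s) = G/(1+GH) = [13/(s+12)] / [1 + 13/(s+12)] = 13/(s+12+13) = 13/(s+25). DC gain = 13/25 = 0.52.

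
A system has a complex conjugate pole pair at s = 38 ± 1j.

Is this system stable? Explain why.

Real part of poles is 38 (> 0, right half-plane). Unstable.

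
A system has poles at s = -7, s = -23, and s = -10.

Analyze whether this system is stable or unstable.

All poles are in the left half-plane. System is stable.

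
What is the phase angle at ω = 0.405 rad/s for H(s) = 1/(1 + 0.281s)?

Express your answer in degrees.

Phase = -arctan(ωτ) = -arctan(0.405 × 0.281) = -6.5°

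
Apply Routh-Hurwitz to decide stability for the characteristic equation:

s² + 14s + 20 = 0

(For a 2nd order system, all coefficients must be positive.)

Coefficients: 1, 14, 20. All positive, so system is stable.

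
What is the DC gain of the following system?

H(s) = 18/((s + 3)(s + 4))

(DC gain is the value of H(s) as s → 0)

DC gain = H(0) = 18/(3 × 4) = 18/12 = 1.5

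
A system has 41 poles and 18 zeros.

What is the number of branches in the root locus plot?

Root locus has n branches where n = number of poles = 41.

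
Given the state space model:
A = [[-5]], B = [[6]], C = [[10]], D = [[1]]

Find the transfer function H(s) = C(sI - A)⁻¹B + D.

(sI - A)⁻¹ = 1/(s + 5). H(s) = 10×6/(s + 5) + 1 = (s + 65)/(s + 5).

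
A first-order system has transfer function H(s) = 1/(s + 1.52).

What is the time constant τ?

For H(s) = 1/(s + 1/τ), the pole is at -1/τ = -1.52, so τ = 1/1.52 = 0.6579 s.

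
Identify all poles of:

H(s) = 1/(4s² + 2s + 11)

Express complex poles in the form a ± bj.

Discriminant = 2² - 4×4×11 = 4 - 176 = -172 < 0, so the poles are a complex conjugate pair s = (-2 ± j√172)/(2×4). Real part = -2/(2×4) = -2/8 = -0.25; imaginary part = ±√172/(2×4) ≈ 1.6394. Poles: s = -0.25 ± 1.6394j.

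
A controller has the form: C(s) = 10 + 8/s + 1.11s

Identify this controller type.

This is a Proportional-Integral-Derivative (PID) controller.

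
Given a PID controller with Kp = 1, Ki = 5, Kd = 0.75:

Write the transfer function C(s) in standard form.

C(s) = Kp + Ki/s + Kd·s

Substituting values: C(s) = 1 + 5/s + 0.75s = (0.75s² + s + 5)/s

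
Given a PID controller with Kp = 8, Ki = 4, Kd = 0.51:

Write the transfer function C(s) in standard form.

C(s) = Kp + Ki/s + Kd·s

Substituting values: C(s) = 8 + 4/s + 0.51s = (0.51s² + 8s + 4)/s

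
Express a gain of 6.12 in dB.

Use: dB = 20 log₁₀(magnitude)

dB = 20 log₁₀(6.12) = 15.7 dB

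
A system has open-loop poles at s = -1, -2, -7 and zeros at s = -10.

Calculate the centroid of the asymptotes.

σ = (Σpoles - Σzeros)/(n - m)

σ = (Σpoles - Σzeros)/(n - m) = (-10 - (-10))/(3 - 1) = 0/2 = 0.0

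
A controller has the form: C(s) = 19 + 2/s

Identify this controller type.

This is a Proportional-Integral (PI) controller.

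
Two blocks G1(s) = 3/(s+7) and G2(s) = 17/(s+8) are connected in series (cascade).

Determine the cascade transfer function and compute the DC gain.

Series: multiply transfer functions. G_eq = 3/(s+7) × 17/(s+8) = 51/((s+7)(s+8)). DC gain = 51/(7×8) = 0.9107.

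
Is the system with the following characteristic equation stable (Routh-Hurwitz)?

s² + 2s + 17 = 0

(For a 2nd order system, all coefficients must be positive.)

Coefficients: 1, 2, 17. All positive, so system is stable.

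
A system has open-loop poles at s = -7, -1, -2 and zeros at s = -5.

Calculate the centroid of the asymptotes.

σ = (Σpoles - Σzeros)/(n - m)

σ = (Σpoles - Σzeros)/(n - m) = (-10 - (-5))/(3 - 1) = -5/2 = -2.5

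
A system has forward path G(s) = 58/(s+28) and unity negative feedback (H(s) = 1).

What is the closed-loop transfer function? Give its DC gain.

T(s) = G/(1+GH) = [58/(s+28)] / [1 + 58/(s+28)] = 58/(s+28+58) = 58/(s+86). DC gain = 58/86 = 0.6744.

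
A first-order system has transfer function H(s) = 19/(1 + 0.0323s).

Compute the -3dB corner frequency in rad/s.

Corner frequency = 1/τ = 1/0.0323 = 30.96 rad/s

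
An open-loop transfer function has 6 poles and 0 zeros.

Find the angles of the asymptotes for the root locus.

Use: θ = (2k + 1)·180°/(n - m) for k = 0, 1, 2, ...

n - m = 6 - 0 = 6. Angles: θk = (2k + 1)·180°/6 = 30°, 90°, 150°, 210°, 270°, 330°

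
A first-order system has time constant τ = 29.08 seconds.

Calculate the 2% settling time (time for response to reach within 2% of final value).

For first-order system, 2% settling time ≈ 4τ = 4 × 29.08 = 116.32 s.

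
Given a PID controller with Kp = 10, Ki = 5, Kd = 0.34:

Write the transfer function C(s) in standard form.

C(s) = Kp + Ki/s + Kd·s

Substituting values: C(s) = 10 + 5/s + 0.34s = (0.34s² + 10s + 5)/s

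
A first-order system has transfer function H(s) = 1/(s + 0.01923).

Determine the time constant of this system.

For H(s) = 1/(s + 1/τ), the pole is at -1/τ = -0.01923, so τ = 1/0.01923 = 52 s.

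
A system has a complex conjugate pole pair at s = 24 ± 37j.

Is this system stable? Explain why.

Real part of poles is 24 (> 0, right half-plane). Unstable.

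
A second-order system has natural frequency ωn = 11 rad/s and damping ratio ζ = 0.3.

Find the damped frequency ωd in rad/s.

ωd = ωn√(1 - ζ²) = 11√(1 - 0.3²) = 10.49 rad/s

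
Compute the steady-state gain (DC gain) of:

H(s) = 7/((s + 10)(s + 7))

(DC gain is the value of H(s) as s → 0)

DC gain = H(0) = 7/(10 × 7) = 7/70 = 0.1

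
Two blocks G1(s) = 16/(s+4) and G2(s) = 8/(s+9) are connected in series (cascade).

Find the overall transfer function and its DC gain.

Series: multiply transfer functions. G_eq = 16/(s+4) × 8/(s+9) = 128/((s+4)(s+9)). DC gain = 128/(4×9) = 3.5556.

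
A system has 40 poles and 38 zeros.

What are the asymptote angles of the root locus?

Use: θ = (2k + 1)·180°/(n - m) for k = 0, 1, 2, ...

n - m = 40 - 38 = 2. Angles: θk = (2k + 1)·180°/2 = 90°, 270°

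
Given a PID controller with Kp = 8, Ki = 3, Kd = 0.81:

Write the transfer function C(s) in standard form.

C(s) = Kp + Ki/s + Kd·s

Substituting values: C(s) = 8 + 3/s + 0.81s = (0.81s² + 8s + 3)/s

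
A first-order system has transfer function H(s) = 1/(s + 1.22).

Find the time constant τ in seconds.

For H(s) = 1/(s + 1/τ), the pole is at -1/τ = -1.22, so τ = 1/1.22 = 0.8197 s.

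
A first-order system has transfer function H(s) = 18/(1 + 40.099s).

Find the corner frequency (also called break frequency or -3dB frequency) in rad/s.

Corner frequency = 1/τ = 1/40.099 = 0.025 rad/s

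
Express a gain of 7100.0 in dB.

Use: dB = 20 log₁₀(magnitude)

dB = 20 log₁₀(7100.0) = 77.0 dB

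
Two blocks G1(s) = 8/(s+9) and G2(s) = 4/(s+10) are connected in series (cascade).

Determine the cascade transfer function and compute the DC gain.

Series: multiply transfer functions. G_eq = 8/(s+9) × 4/(s+10) = 32/((s+9)(s+10)). DC gain = 32/(9×10) = 0.3556.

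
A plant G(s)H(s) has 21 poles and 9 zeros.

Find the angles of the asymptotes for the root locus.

n - m = 21 - 9 = 12. Angles: θk = (2k + 1)·180°/12 = 15°, 45°, 75°, 105°, 135°, 165°, 195°, 225°, 255°, 285°, 315°, 345°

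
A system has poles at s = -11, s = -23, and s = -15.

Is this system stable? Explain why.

All poles are in the left half-plane. System is stable.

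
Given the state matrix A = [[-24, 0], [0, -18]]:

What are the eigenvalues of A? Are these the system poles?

For diagonal matrix, eigenvalues are diagonal entries: λ₁ = -24, λ₂ = -18. Eigenvalues of A = system poles.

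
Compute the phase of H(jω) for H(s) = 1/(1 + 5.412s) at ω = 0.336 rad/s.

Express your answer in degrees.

Phase = -arctan(ωτ) = -arctan(0.336 × 5.412) = -61.2°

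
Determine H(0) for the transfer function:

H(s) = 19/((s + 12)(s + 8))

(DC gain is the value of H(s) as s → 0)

DC gain = H(0) = 19/(12 × 8) = 19/96 = 0.1979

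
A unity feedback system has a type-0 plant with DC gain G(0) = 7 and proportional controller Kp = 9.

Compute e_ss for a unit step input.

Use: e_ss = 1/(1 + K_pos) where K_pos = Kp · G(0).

K_pos = Kp · G(0) = 9 × 7 = 63. e_ss = 1/(1 + 63) = 0.015625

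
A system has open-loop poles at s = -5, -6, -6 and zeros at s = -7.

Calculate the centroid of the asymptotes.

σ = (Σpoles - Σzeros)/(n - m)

σ = (Σpoles - Σzeros)/(n - m) = (-17 - (-7))/(3 - 1) = -10/2 = -5.0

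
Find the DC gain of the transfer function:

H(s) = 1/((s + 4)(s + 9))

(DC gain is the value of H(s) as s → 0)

DC gain = H(0) = 1/(4 × 9) = 1/36 = 0.0278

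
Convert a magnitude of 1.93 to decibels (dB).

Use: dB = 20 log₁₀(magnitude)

dB = 20 log₁₀(1.93) = 5.7 dB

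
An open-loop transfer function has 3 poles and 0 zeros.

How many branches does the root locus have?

Root locus has n branches where n = number of poles = 3.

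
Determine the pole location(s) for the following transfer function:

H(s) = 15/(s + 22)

Pole is where denominator = 0: s + 22 = 0, so s = -22.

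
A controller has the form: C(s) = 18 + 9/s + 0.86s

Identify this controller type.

This is a Proportional-Integral-Derivative (PID) controller.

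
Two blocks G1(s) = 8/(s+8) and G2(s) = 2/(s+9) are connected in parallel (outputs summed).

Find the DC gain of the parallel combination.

Parallel: G_eq = G1 + G2. DC gain = G1(0) + G2(0) = 8/8 + 2/9 = 1 + 0.2222 = 1.2222.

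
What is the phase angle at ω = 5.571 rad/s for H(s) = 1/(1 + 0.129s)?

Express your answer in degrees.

Phase = -arctan(ωτ) = -arctan(5.571 × 0.129) = -35.7°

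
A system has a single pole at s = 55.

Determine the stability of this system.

Pole at s = 55 is in the right half-plane. Unstable.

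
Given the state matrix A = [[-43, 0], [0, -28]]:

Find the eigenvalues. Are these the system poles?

For diagonal matrix, eigenvalues are diagonal entries: λ₁ = -43, λ₂ = -28. Eigenvalues of A = system poles.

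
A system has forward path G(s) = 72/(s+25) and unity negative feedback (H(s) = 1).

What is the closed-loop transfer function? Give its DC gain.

T(s) = G/(1+GH) = [72/(s+25)] / [1 + 72/(s+25)] = 72/(s+25+72) = 72/(s+97). DC gain = 72/97 = 0.7423.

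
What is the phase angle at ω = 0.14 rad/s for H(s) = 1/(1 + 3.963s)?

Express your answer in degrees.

Phase = -arctan(ωτ) = -arctan(0.14 × 3.963) = -29.0°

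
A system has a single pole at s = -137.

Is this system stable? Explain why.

Pole at s = -137 is in the left half-plane. Stable.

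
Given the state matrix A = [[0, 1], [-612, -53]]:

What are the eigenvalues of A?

det(A - λI) = λ² - (-53)λ + 612 = (λ - (-36))(λ - (-17)). Eigenvalues: -36, -17.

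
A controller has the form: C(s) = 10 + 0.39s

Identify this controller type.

This is a Proportional-Derivative (PD) controller.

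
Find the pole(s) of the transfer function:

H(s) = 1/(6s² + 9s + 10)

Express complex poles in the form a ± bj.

Discriminant = 9² - 4×6×10 = 81 - 240 = -159 < 0, so the poles are a complex conjugate pair s = (-9 ± j√159)/(2×6). Real part = -9/(2×6) = -9/12 = -0.75; imaginary part = ±√159/(2×6) ≈ 1.0508. Poles: s = -0.75 ± 1.0508j.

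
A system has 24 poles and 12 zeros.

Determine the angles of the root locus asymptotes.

n - m = 24 - 12 = 12. Angles: θk = (2k + 1)·180°/12 = 15°, 45°, 75°, 105°, 135°, 165°, 195°, 225°, 255°, 285°, 315°, 345°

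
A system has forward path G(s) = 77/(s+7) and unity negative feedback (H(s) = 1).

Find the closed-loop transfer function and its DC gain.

T(s) = G/(1+GH) = [77/(s+7)] / [1 + 77/(s+7)] = 77/(s+7+77) = 77/(s+84). DC gain = 77/84 = 0.9167.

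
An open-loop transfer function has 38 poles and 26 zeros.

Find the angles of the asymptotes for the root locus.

n - m = 38 - 26 = 12. Angles: θk = (2k + 1)·180°/12 = 15°, 45°, 75°, 105°, 135°, 165°, 195°, 225°, 255°, 285°, 315°, 345°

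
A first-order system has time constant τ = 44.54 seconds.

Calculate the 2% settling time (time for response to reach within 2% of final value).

For first-order system, 2% settling time ≈ 4τ = 4 × 44.54 = 178.16 s.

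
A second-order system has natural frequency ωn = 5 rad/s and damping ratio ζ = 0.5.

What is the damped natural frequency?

ωd = ωn√(1 - ζ²) = 5√(1 - 0.5²) = 4.33 rad/s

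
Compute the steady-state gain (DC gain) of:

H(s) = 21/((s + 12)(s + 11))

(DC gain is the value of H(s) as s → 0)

DC gain = H(0) = 21/(12 × 11) = 21/132 = 0.1591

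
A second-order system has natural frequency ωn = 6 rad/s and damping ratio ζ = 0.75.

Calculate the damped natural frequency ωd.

ωd = ωn√(1 - ζ²) = 6√(1 - 0.75²) = 3.97 rad/s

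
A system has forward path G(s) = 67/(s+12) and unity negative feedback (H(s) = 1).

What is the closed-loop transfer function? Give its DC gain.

T(s) = G/(1+GH) = [67/(s+12)] / [1 + 67/(s+12)] = 67/(s+12+67) = 67/(s+79). DC gain = 67/79 = 0.8481.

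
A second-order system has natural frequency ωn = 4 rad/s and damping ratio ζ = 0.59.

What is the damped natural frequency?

ωd = ωn√(1 - ζ²) = 4√(1 - 0.59²) = 3.23 rad/s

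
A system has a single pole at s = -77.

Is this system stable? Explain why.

Pole at s = -77 is in the left half-plane. Stable.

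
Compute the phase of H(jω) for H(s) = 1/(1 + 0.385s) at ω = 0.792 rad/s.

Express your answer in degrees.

Phase = -arctan(ωτ) = -arctan(0.792 × 0.385) = -17.0°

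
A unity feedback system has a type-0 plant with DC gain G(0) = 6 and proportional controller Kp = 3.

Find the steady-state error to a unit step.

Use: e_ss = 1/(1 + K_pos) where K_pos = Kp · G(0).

K_pos = Kp · G(0) = 3 × 6 = 18. e_ss = 1/(1 + 18) = 0.0526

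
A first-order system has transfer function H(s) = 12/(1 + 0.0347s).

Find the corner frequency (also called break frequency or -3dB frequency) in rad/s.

Corner frequency = 1/τ = 1/0.0347 = 28.818 rad/s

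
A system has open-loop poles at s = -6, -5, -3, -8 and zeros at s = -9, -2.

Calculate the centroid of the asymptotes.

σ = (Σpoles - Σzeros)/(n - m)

σ = (Σpoles - Σzeros)/(n - m) = (-22 - (-11))/(4 - 2) = -11/2 = -5.5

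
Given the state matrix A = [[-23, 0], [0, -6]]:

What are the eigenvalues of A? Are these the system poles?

For diagonal matrix, eigenvalues are diagonal entries: λ₁ = -23, λ₂ = -6. Eigenvalues of A = system poles.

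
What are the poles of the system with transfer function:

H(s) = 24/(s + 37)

Pole is where denominator = 0: s + 37 = 0, so s = -37.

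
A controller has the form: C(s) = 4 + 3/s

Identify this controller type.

This is a Proportional-Integral (PI) controller.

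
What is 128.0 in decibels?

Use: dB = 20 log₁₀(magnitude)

dB = 20 log₁₀(128.0) = 42.1 dB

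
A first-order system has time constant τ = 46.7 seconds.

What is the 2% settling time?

For first-order system, 2% settling time ≈ 4τ = 4 × 46.7 = 186.8 s.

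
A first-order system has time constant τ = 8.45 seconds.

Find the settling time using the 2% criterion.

For first-order system, 2% settling time ≈ 4τ = 4 × 8.45 = 33.8 s.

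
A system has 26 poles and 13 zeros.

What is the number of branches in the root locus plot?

Root locus has n branches where n = number of poles = 26.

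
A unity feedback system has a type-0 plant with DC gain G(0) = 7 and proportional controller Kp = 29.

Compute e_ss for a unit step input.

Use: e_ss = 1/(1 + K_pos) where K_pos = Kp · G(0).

K_pos = Kp · G(0) = 29 × 7 = 203. e_ss = 1/(1 + 203) = 0.0049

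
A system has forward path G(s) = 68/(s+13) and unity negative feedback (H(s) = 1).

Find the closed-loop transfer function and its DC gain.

T(s) = G/(1+GH) = [68/(s+13)] / [1 + 68/(s+13)] = 68/(s+13+68) = 68/(s+81). DC gain = 68/81 = 0.8395.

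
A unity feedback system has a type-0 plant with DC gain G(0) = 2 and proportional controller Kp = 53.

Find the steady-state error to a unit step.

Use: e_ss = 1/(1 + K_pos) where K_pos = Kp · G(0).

K_pos = Kp · G(0) = 53 × 2 = 106. e_ss = 1/(1 + 106) = 0.0093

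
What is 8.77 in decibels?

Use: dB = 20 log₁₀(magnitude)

dB = 20 log₁₀(8.77) = 18.9 dB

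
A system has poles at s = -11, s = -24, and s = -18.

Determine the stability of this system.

All poles are in the left half-plane. System is stable.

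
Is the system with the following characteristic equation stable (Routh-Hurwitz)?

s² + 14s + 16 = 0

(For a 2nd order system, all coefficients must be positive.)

Coefficients: 1, 14, 16. All positive, so system is stable.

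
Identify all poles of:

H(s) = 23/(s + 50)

Pole is where denominator = 0: s + 50 = 0, so s = -50.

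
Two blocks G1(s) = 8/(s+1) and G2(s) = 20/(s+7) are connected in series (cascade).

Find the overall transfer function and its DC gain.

Series: multiply transfer functions. G_eq = 8/(s+1) × 20/(s+7) = 160/((s+1)(s+7)). DC gain = 160/(1×7) = 22.8571.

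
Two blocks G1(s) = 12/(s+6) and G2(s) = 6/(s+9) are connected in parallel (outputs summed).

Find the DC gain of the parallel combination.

Parallel: G_eq = G1 + G2. DC gain = G1(0) + G2(0) = 12/6 + 6/9 = 2 + 0.6667 = 2.6667.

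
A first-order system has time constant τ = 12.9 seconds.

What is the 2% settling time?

For first-order system, 2% settling time ≈ 4τ = 4 × 12.9 = 51.6 s.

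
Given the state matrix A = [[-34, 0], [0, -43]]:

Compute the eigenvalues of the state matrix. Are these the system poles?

For diagonal matrix, eigenvalues are diagonal entries: λ₁ = -34, λ₂ = -43. Eigenvalues of A = system poles.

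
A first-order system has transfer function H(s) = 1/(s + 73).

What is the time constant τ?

For H(s) = 1/(s + 1/τ), the pole is at -1/τ = -73, so τ = 1/73 = 0.0137 s.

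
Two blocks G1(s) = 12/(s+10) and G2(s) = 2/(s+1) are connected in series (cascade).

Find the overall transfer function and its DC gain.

Series: multiply transfer functions. G_eq = 12/(s+10) × 2/(s+1) = 24/((s+10)(s+1)). DC gain = 24/(10×1) = 2.4.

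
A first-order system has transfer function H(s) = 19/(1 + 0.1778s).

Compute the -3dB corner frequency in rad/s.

Corner frequency = 1/τ = 1/0.1778 = 5.624 rad/s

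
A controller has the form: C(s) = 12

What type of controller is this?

This is a Proportional (P) controller.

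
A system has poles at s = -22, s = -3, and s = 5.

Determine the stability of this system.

Pole(s) at s = 5 are not in the left half-plane. System is unstable.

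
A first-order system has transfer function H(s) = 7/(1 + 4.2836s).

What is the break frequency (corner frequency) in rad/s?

Corner frequency = 1/τ = 1/4.2836 = 0.233 rad/s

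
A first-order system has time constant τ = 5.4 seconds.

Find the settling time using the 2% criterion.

For first-order system, 2% settling time ≈ 4τ = 4 × 5.4 = 21.6 s.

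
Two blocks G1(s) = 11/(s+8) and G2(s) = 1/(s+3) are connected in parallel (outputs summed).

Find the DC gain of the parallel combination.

Parallel: G_eq = G1 + G2. DC gain = G1(0) + G2(0) = 11/8 + 1/3 = 1.375 + 0.3333 = 1.7083.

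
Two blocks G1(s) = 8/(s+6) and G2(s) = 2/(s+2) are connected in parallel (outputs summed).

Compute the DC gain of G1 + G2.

Parallel: G_eq = G1 + G2. DC gain = G1(0) + G2(0) = 8/6 + 2/2 = 1.3333 + 1 = 2.3333.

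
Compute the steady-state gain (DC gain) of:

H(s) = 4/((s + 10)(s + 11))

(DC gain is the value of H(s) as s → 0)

DC gain = H(0) = 4/(10 × 11) = 4/110 = 0.0364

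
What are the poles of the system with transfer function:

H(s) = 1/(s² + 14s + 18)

Discriminant = 14² - 4×1×18 = 196 - 72 = 124 > 0, so two distinct real poles. Using quadratic formula: s = (-14 ± √124)/(2×1) = (-14 ± √124)/2, with √124 ≈ 11.1355. s₁ ≈ -1.4322, s₂ ≈ -12.5678. Poles: s₁ = -1.4322, s₂ = -12.5678.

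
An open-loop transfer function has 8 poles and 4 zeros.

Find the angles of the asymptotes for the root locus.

n - m = 8 - 4 = 4. Angles: θk = (2k + 1)·180°/4 = 45°, 135°, 225°, 315°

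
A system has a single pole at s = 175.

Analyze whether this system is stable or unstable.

Pole at s = 175 is in the right half-plane. Unstable.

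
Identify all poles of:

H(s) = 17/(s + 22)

Pole is where denominator = 0: s + 22 = 0, so s = -22.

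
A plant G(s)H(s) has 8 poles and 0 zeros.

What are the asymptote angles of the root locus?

n - m = 8 - 0 = 8. Angles: θk = (2k + 1)·180°/8 = 22.5°, 67.5°, 112.5°, 157.5°, 202.5°, 247.5°, 292.5°, 337.5°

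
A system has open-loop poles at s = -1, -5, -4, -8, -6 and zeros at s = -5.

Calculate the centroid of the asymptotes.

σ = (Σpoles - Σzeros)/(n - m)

σ = (Σpoles - Σzeros)/(n - m) = (-24 - (-5))/(5 - 1) = -19/4 = -4.75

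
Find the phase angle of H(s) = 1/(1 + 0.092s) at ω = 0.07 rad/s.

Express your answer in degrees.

Phase = -arctan(ωτ) = -arctan(0.07 × 0.092) = -0.4°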